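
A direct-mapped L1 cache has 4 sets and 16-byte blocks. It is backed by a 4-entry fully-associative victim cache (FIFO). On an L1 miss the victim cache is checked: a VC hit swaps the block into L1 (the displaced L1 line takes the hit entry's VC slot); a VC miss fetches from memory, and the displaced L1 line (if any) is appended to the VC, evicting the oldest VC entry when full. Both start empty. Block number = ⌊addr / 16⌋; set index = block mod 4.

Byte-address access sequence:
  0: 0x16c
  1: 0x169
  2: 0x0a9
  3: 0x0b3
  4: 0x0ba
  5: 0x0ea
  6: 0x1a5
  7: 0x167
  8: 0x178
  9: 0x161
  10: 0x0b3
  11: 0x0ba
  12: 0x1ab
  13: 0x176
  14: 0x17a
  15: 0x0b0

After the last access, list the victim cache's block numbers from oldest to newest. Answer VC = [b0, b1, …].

VC = [22, 10, 14, 23]

#0 0x16c→b22/s2 MISS; vc=[]
#1 0x169→b22/s2 L1-HIT; vc=[]
#2 0xa9→b10/s2 MISS; vc=[22]
#3 0xb3→b11/s3 MISS; vc=[22]
#4 0xba→b11/s3 L1-HIT; vc=[22]
#5 0xea→b14/s2 MISS; vc=[22,10]
#6 0x1a5→b26/s2 MISS; vc=[22,10,14]
#7 0x167→b22/s2 VC-HIT; vc=[26,10,14]
#8 0x178→b23/s3 MISS; vc=[26,10,14,11]
#9 0x161→b22/s2 L1-HIT; vc=[26,10,14,11]
#10 0xb3→b11/s3 VC-HIT; vc=[26,10,14,23]
#11 0xba→b11/s3 L1-HIT; vc=[26,10,14,23]
#12 0x1ab→b26/s2 VC-HIT; vc=[22,10,14,23]
#13 0x176→b23/s3 VC-HIT; vc=[22,10,14,11]
#14 0x17a→b23/s3 L1-HIT; vc=[22,10,14,11]
#15 0xb0→b11/s3 VC-HIT; vc=[22,10,14,23]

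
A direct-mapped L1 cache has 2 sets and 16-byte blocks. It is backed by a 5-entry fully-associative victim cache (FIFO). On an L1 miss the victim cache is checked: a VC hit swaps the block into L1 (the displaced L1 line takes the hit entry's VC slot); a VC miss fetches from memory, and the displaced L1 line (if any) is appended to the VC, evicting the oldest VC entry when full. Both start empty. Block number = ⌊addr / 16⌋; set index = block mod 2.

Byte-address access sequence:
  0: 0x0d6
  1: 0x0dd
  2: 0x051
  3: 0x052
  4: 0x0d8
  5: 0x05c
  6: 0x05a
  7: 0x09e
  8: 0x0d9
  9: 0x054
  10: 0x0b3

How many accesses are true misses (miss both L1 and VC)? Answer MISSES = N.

MISSES = 4

#0 0xd6→b13/s1 MISS; vc=[]
#1 0xdd→b13/s1 L1-HIT; vc=[]
#2 0x51→b5/s1 MISS; vc=[13]
#3 0x52→b5/s1 L1-HIT; vc=[13]
#4 0xd8→b13/s1 VC-HIT; vc=[5]
#5 0x5c→b5/s1 VC-HIT; vc=[13]
#6 0x5a→b5/s1 L1-HIT; vc=[13]
#7 0x9e→b9/s1 MISS; vc=[13,5]
#8 0xd9→b13/s1 VC-HIT; vc=[9,5]
#9 0x54→b5/s1 VC-HIT; vc=[9,13]
#10 0xb3→b11/s1 MISS; vc=[9,13,5]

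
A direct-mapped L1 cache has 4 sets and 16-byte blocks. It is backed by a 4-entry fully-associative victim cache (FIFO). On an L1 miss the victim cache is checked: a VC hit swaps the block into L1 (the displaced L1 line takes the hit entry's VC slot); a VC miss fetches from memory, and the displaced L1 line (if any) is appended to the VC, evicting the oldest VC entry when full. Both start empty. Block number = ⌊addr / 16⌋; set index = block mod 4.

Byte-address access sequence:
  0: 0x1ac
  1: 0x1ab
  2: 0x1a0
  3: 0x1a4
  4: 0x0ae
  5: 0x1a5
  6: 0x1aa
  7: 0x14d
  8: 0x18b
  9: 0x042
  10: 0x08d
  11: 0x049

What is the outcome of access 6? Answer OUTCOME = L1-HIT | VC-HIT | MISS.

OUTCOME = L1-HIT

0: 0x1ac (blk 26, set 2) → MISS  vc=[]
1: 0x1ab (blk 26, set 2) → L1-HIT  vc=[]
2: 0x1a0 (blk 26, set 2) → L1-HIT  vc=[]
3: 0x1a4 (blk 26, set 2) → L1-HIT  vc=[]
4: 0xae (blk 10, set 2) → MISS  vc=[26]
5: 0x1a5 (blk 26, set 2) → VC-HIT  vc=[10]
6: 0x1aa (blk 26, set 2) → L1-HIT  vc=[10]
7: 0x14d (blk 20, set 0) → MISS  vc=[10]
8: 0x18b (blk 24, set 0) → MISS  vc=[10, 20]
9: 0x42 (blk 4, set 0) → MISS  vc=[10, 20, 24]
10: 0x8d (blk 8, set 0) → MISS  vc=[10, 20, 24, 4]
11: 0x49 (blk 4, set 0) → VC-HIT  vc=[10, 20, 24, 8]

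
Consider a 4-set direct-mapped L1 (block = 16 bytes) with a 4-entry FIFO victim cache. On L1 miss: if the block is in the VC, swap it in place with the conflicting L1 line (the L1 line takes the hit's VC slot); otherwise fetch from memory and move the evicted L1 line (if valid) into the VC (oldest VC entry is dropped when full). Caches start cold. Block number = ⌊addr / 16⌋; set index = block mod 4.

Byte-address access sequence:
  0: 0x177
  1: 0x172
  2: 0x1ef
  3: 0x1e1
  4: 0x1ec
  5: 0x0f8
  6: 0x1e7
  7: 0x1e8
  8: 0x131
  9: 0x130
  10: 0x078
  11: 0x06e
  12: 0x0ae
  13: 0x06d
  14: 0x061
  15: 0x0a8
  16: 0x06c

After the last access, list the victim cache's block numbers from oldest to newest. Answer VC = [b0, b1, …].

VC = [15, 19, 30, 10]

#0 0x177→b23/s3 MISS; vc=[]
#1 0x172→b23/s3 L1-HIT; vc=[]
#2 0x1ef→b30/s2 MISS; vc=[]
#3 0x1e1→b30/s2 L1-HIT; vc=[]
#4 0x1ec→b30/s2 L1-HIT; vc=[]
#5 0xf8→b15/s3 MISS; vc=[23]
#6 0x1e7→b30/s2 L1-HIT; vc=[23]
#7 0x1e8→b30/s2 L1-HIT; vc=[23]
#8 0x131→b19/s3 MISS; vc=[23,15]
#9 0x130→b19/s3 L1-HIT; vc=[23,15]
#10 0x78→b7/s3 MISS; vc=[23,15,19]
#11 0x6e→b6/s2 MISS; vc=[23,15,19,30]
#12 0xae→b10/s2 MISS; vc=[15,19,30,6]
#13 0x6d→b6/s2 VC-HIT; vc=[15,19,30,10]
#14 0x61→b6/s2 L1-HIT; vc=[15,19,30,10]
#15 0xa8→b10/s2 VC-HIT; vc=[15,19,30,6]
#16 0x6c→b6/s2 VC-HIT; vc=[15,19,30,10]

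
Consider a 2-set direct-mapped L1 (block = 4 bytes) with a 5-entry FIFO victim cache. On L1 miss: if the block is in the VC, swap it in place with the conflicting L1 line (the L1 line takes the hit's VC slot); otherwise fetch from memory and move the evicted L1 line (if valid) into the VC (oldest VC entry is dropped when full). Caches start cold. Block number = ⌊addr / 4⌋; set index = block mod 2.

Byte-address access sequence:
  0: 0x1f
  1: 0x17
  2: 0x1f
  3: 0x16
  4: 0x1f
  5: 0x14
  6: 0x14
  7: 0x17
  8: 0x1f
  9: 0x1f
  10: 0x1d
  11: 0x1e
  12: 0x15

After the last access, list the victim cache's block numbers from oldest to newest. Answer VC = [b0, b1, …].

VC = [7]

  [0] addr=0x1f blk=7 s=1: MISS | VC []
  [1] addr=0x17 blk=5 s=1: MISS | VC [7]
  [2] addr=0x1f blk=7 s=1: VC-HIT | VC [5]
  [3] addr=0x16 blk=5 s=1: VC-HIT | VC [7]
  [4] addr=0x1f blk=7 s=1: VC-HIT | VC [5]
  [5] addr=0x14 blk=5 s=1: VC-HIT | VC [7]
  [6] addr=0x14 blk=5 s=1: L1-HIT | VC [7]
  [7] addr=0x17 blk=5 s=1: L1-HIT | VC [7]
  [8] addr=0x1f blk=7 s=1: VC-HIT | VC [5]
  [9] addr=0x1f blk=7 s=1: L1-HIT | VC [5]
  [10] addr=0x1d blk=7 s=1: L1-HIT | VC [5]
  [11] addr=0x1e blk=7 s=1: L1-HIT | VC [5]
  [12] addr=0x15 blk=5 s=1: VC-HIT | VC [7]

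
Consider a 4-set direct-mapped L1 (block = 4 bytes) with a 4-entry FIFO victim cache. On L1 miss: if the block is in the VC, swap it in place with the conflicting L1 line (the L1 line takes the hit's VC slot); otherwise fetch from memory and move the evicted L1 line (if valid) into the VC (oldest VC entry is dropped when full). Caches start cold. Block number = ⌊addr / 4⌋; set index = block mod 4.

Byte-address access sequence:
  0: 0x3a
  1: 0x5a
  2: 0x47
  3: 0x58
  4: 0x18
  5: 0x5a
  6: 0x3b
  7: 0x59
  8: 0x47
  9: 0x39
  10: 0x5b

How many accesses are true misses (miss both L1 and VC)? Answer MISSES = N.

  [0] addr=0x3a blk=14 s=2: MISS | VC []
  [1] addr=0x5a blk=22 s=2: MISS | VC [14]
  [2] addr=0x47 blk=17 s=1: MISS | VC [14]
  [3] addr=0x58 blk=22 s=2: L1-HIT | VC [14]
  [4] addr=0x18 blk=6 s=2: MISS | VC [14, 22]
  [5] addr=0x5a blk=22 s=2: VC-HIT | VC [14, 6]
  [6] addr=0x3b blk=14 s=2: VC-HIT | VC [22, 6]
  [7] addr=0x59 blk=22 s=2: VC-HIT | VC [14, 6]
  [8] addr=0x47 blk=17 s=1: L1-HIT | VC [14, 6]
  [9] addr=0x39 blk=14 s=2: VC-HIT | VC [22, 6]
  [10] addr=0x5b blk=22 s=2: VC-HIT | VC [14, 6]

MISSES = 4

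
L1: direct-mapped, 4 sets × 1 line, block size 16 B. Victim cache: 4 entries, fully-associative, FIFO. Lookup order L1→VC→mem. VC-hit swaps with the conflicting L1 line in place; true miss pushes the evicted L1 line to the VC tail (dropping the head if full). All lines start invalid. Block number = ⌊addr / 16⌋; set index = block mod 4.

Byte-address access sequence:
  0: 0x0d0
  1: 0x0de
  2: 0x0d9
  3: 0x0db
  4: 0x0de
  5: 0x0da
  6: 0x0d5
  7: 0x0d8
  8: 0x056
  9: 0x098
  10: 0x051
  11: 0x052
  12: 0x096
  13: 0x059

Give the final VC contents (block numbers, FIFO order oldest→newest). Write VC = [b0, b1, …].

0: 0xd0 (blk 13, set 1) → MISS  vc=[]
1: 0xde (blk 13, set 1) → L1-HIT  vc=[]
2: 0xd9 (blk 13, set 1) → L1-HIT  vc=[]
3: 0xdb (blk 13, set 1) → L1-HIT  vc=[]
4: 0xde (blk 13, set 1) → L1-HIT  vc=[]
5: 0xda (blk 13, set 1) → L1-HIT  vc=[]
6: 0xd5 (blk 13, set 1) → L1-HIT  vc=[]
7: 0xd8 (blk 13, set 1) → L1-HIT  vc=[]
8: 0x56 (blk 5, set 1) → MISS  vc=[13]
9: 0x98 (blk 9, set 1) → MISS  vc=[13, 5]
10: 0x51 (blk 5, set 1) → VC-HIT  vc=[13, 9]
11: 0x52 (blk 5, set 1) → L1-HIT  vc=[13, 9]
12: 0x96 (blk 9, set 1) → VC-HIT  vc=[13, 5]
13: 0x59 (blk 5, set 1) → VC-HIT  vc=[13, 9]

VC = [13, 9]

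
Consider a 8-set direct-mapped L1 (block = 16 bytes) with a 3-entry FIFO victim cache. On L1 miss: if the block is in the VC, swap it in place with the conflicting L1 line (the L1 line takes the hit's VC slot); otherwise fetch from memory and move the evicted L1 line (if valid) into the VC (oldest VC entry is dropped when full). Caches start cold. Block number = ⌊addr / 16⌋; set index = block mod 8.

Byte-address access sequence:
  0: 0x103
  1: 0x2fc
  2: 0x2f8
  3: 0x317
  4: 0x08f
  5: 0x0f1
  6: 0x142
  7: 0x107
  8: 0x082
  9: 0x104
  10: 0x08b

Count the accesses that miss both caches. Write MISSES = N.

MISSES = 6

  [0] addr=0x103 blk=16 s=0: MISS | VC []
  [1] addr=0x2fc blk=47 s=7: MISS | VC []
  [2] addr=0x2f8 blk=47 s=7: L1-HIT | VC []
  [3] addr=0x317 blk=49 s=1: MISS | VC []
  [4] addr=0x8f blk=8 s=0: MISS | VC [16]
  [5] addr=0xf1 blk=15 s=7: MISS | VC [16, 47]
  [6] addr=0x142 blk=20 s=4: MISS | VC [16, 47]
  [7] addr=0x107 blk=16 s=0: VC-HIT | VC [8, 47]
  [8] addr=0x82 blk=8 s=0: VC-HIT | VC [16, 47]
  [9] addr=0x104 blk=16 s=0: VC-HIT | VC [8, 47]
  [10] addr=0x8b blk=8 s=0: VC-HIT | VC [16, 47]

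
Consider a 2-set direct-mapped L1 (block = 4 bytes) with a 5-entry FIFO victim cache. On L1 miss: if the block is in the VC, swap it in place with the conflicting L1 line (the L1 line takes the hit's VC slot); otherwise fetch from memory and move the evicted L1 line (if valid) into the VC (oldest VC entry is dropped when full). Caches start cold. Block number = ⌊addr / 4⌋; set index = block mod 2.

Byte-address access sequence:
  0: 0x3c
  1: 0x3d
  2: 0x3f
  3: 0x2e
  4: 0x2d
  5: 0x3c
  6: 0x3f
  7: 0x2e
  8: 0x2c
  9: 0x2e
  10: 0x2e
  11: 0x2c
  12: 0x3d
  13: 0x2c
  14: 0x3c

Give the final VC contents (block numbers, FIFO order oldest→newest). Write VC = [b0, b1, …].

VC = [11]

#0 0x3c→b15/s1 MISS; vc=[]
#1 0x3d→b15/s1 L1-HIT; vc=[]
#2 0x3f→b15/s1 L1-HIT; vc=[]
#3 0x2e→b11/s1 MISS; vc=[15]
#4 0x2d→b11/s1 L1-HIT; vc=[15]
#5 0x3c→b15/s1 VC-HIT; vc=[11]
#6 0x3f→b15/s1 L1-HIT; vc=[11]
#7 0x2e→b11/s1 VC-HIT; vc=[15]
#8 0x2c→b11/s1 L1-HIT; vc=[15]
#9 0x2e→b11/s1 L1-HIT; vc=[15]
#10 0x2e→b11/s1 L1-HIT; vc=[15]
#11 0x2c→b11/s1 L1-HIT; vc=[15]
#12 0x3d→b15/s1 VC-HIT; vc=[11]
#13 0x2c→b11/s1 VC-HIT; vc=[15]
#14 0x3c→b15/s1 VC-HIT; vc=[11]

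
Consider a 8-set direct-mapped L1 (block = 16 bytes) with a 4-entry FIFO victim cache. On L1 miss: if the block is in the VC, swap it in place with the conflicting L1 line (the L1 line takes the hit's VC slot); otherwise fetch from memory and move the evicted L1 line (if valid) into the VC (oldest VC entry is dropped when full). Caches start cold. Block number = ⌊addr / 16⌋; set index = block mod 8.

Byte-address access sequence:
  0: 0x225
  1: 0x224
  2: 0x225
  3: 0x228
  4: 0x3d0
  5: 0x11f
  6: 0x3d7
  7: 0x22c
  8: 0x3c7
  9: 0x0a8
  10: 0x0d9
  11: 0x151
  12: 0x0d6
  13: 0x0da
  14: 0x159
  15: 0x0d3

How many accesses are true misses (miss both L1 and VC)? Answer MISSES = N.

MISSES = 7

#0 0x225→b34/s2 MISS; vc=[]
#1 0x224→b34/s2 L1-HIT; vc=[]
#2 0x225→b34/s2 L1-HIT; vc=[]
#3 0x228→b34/s2 L1-HIT; vc=[]
#4 0x3d0→b61/s5 MISS; vc=[]
#5 0x11f→b17/s1 MISS; vc=[]
#6 0x3d7→b61/s5 L1-HIT; vc=[]
#7 0x22c→b34/s2 L1-HIT; vc=[]
#8 0x3c7→b60/s4 MISS; vc=[]
#9 0xa8→b10/s2 MISS; vc=[34]
#10 0xd9→b13/s5 MISS; vc=[34,61]
#11 0x151→b21/s5 MISS; vc=[34,61,13]
#12 0xd6→b13/s5 VC-HIT; vc=[34,61,21]
#13 0xda→b13/s5 L1-HIT; vc=[34,61,21]
#14 0x159→b21/s5 VC-HIT; vc=[34,61,13]
#15 0xd3→b13/s5 VC-HIT; vc=[34,61,21]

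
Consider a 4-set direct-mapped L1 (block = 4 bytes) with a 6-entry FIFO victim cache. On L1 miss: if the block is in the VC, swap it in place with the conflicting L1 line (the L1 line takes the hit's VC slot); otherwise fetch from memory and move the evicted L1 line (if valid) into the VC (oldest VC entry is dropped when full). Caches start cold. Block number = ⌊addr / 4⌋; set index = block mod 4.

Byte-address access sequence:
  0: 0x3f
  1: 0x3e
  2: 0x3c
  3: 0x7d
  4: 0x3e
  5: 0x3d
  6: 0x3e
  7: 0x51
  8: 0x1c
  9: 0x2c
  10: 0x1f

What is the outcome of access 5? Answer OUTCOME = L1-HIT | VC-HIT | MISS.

OUTCOME = L1-HIT

  [0] addr=0x3f blk=15 s=3: MISS | VC []
  [1] addr=0x3e blk=15 s=3: L1-HIT | VC []
  [2] addr=0x3c blk=15 s=3: L1-HIT | VC []
  [3] addr=0x7d blk=31 s=3: MISS | VC [15]
  [4] addr=0x3e blk=15 s=3: VC-HIT | VC [31]
  [5] addr=0x3d blk=15 s=3: L1-HIT | VC [31]
  [6] addr=0x3e blk=15 s=3: L1-HIT | VC [31]
  [7] addr=0x51 blk=20 s=0: MISS | VC [31]
  [8] addr=0x1c blk=7 s=3: MISS | VC [31, 15]
  [9] addr=0x2c blk=11 s=3: MISS | VC [31, 15, 7]
  [10] addr=0x1f blk=7 s=3: VC-HIT | VC [31, 15, 11]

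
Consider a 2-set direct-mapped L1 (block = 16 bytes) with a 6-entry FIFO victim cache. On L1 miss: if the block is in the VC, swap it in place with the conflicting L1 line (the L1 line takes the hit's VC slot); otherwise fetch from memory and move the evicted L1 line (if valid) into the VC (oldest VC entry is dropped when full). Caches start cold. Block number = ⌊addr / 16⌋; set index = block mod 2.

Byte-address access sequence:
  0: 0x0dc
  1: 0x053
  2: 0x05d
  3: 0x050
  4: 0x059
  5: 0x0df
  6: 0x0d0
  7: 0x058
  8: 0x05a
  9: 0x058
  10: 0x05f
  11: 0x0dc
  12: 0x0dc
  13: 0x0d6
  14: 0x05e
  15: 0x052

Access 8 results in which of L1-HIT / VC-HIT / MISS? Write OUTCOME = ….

  [0] addr=0xdc blk=13 s=1: MISS | VC []
  [1] addr=0x53 blk=5 s=1: MISS | VC [13]
  [2] addr=0x5d blk=5 s=1: L1-HIT | VC [13]
  [3] addr=0x50 blk=5 s=1: L1-HIT | VC [13]
  [4] addr=0x59 blk=5 s=1: L1-HIT | VC [13]
  [5] addr=0xdf blk=13 s=1: VC-HIT | VC [5]
  [6] addr=0xd0 blk=13 s=1: L1-HIT | VC [5]
  [7] addr=0x58 blk=5 s=1: VC-HIT | VC [13]
  [8] addr=0x5a blk=5 s=1: L1-HIT | VC [13]
  [9] addr=0x58 blk=5 s=1: L1-HIT | VC [13]
  [10] addr=0x5f blk=5 s=1: L1-HIT | VC [13]
  [11] addr=0xdc blk=13 s=1: VC-HIT | VC [5]
  [12] addr=0xdc blk=13 s=1: L1-HIT | VC [5]
  [13] addr=0xd6 blk=13 s=1: L1-HIT | VC [5]
  [14] addr=0x5e blk=5 s=1: VC-HIT | VC [13]
  [15] addr=0x52 blk=5 s=1: L1-HIT | VC [13]

OUTCOME = L1-HIT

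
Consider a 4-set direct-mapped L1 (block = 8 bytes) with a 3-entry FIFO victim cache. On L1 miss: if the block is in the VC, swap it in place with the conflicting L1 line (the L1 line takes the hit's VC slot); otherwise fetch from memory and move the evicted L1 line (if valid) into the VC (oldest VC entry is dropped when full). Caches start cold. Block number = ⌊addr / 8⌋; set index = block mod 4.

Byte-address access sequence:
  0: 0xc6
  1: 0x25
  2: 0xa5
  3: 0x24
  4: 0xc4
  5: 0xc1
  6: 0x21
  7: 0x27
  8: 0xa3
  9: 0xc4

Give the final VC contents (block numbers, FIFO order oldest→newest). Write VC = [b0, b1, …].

  [0] addr=0xc6 blk=24 s=0: MISS | VC []
  [1] addr=0x25 blk=4 s=0: MISS | VC [24]
  [2] addr=0xa5 blk=20 s=0: MISS | VC [24, 4]
  [3] addr=0x24 blk=4 s=0: VC-HIT | VC [24, 20]
  [4] addr=0xc4 blk=24 s=0: VC-HIT | VC [4, 20]
  [5] addr=0xc1 blk=24 s=0: L1-HIT | VC [4, 20]
  [6] addr=0x21 blk=4 s=0: VC-HIT | VC [24, 20]
  [7] addr=0x27 blk=4 s=0: L1-HIT | VC [24, 20]
  [8] addr=0xa3 blk=20 s=0: VC-HIT | VC [24, 4]
  [9] addr=0xc4 blk=24 s=0: VC-HIT | VC [20, 4]

VC = [20, 4]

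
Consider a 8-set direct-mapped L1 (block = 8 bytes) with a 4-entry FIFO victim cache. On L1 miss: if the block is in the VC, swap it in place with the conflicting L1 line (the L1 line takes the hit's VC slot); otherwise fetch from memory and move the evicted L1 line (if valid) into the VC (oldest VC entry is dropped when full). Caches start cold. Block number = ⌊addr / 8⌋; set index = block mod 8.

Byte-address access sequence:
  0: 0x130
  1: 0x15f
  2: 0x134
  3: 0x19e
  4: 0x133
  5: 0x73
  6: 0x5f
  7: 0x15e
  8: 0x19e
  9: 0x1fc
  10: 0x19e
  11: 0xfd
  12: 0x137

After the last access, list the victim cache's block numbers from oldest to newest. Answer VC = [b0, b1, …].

#0 0x130→b38/s6 MISS; vc=[]
#1 0x15f→b43/s3 MISS; vc=[]
#2 0x134→b38/s6 L1-HIT; vc=[]
#3 0x19e→b51/s3 MISS; vc=[43]
#4 0x133→b38/s6 L1-HIT; vc=[43]
#5 0x73→b14/s6 MISS; vc=[43,38]
#6 0x5f→b11/s3 MISS; vc=[43,38,51]
#7 0x15e→b43/s3 VC-HIT; vc=[11,38,51]
#8 0x19e→b51/s3 VC-HIT; vc=[11,38,43]
#9 0x1fc→b63/s7 MISS; vc=[11,38,43]
#10 0x19e→b51/s3 L1-HIT; vc=[11,38,43]
#11 0xfd→b31/s7 MISS; vc=[11,38,43,63]
#12 0x137→b38/s6 VC-HIT; vc=[11,14,43,63]

VC = [11, 14, 43, 63]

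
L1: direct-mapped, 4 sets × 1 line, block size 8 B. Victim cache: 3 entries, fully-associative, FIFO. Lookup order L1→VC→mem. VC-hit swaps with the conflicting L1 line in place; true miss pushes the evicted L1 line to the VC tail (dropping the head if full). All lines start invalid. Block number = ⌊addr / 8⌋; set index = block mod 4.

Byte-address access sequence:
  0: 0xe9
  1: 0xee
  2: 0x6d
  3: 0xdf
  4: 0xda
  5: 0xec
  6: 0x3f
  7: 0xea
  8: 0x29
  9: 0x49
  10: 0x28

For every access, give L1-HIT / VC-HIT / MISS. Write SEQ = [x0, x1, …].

#0 0xe9→b29/s1 MISS; vc=[]
#1 0xee→b29/s1 L1-HIT; vc=[]
#2 0x6d→b13/s1 MISS; vc=[29]
#3 0xdf→b27/s3 MISS; vc=[29]
#4 0xda→b27/s3 L1-HIT; vc=[29]
#5 0xec→b29/s1 VC-HIT; vc=[13]
#6 0x3f→b7/s3 MISS; vc=[13,27]
#7 0xea→b29/s1 L1-HIT; vc=[13,27]
#8 0x29→b5/s1 MISS; vc=[13,27,29]
#9 0x49→b9/s1 MISS; vc=[27,29,5]
#10 0x28→b5/s1 VC-HIT; vc=[27,29,9]

SEQ = [MISS, L1-HIT, MISS, MISS, L1-HIT, VC-HIT, MISS, L1-HIT, MISS, MISS, VC-HIT]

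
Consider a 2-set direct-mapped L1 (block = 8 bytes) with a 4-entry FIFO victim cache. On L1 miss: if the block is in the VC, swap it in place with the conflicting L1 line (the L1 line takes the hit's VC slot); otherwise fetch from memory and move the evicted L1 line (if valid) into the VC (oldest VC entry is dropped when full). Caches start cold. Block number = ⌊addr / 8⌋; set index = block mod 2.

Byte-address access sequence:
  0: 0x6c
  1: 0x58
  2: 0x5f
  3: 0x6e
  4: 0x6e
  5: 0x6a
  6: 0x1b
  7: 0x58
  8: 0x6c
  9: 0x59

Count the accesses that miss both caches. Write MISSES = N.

#0 0x6c→b13/s1 MISS; vc=[]
#1 0x58→b11/s1 MISS; vc=[13]
#2 0x5f→b11/s1 L1-HIT; vc=[13]
#3 0x6e→b13/s1 VC-HIT; vc=[11]
#4 0x6e→b13/s1 L1-HIT; vc=[11]
#5 0x6a→b13/s1 L1-HIT; vc=[11]
#6 0x1b→b3/s1 MISS; vc=[11,13]
#7 0x58→b11/s1 VC-HIT; vc=[3,13]
#8 0x6c→b13/s1 VC-HIT; vc=[3,11]
#9 0x59→b11/s1 VC-HIT; vc=[3,13]

MISSES = 3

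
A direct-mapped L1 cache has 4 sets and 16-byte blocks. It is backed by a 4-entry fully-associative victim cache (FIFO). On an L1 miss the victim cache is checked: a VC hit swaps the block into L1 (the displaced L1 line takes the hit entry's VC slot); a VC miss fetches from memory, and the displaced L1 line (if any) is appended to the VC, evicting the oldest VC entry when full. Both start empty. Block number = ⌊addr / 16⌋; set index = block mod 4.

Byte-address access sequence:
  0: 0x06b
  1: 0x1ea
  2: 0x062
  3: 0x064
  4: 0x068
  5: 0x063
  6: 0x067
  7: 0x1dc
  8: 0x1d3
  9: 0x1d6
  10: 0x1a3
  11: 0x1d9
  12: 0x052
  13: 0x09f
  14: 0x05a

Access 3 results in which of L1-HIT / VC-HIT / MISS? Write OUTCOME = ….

  [0] addr=0x6b blk=6 s=2: MISS | VC []
  [1] addr=0x1ea blk=30 s=2: MISS | VC [6]
  [2] addr=0x62 blk=6 s=2: VC-HIT | VC [30]
  [3] addr=0x64 blk=6 s=2: L1-HIT | VC [30]
  [4] addr=0x68 blk=6 s=2: L1-HIT | VC [30]
  [5] addr=0x63 blk=6 s=2: L1-HIT | VC [30]
  [6] addr=0x67 blk=6 s=2: L1-HIT | VC [30]
  [7] addr=0x1dc blk=29 s=1: MISS | VC [30]
  [8] addr=0x1d3 blk=29 s=1: L1-HIT | VC [30]
  [9] addr=0x1d6 blk=29 s=1: L1-HIT | VC [30]
  [10] addr=0x1a3 blk=26 s=2: MISS | VC [30, 6]
  [11] addr=0x1d9 blk=29 s=1: L1-HIT | VC [30, 6]
  [12] addr=0x52 blk=5 s=1: MISS | VC [30, 6, 29]
  [13] addr=0x9f blk=9 s=1: MISS | VC [30, 6, 29, 5]
  [14] addr=0x5a blk=5 s=1: VC-HIT | VC [30, 6, 29, 9]

OUTCOME = L1-HIT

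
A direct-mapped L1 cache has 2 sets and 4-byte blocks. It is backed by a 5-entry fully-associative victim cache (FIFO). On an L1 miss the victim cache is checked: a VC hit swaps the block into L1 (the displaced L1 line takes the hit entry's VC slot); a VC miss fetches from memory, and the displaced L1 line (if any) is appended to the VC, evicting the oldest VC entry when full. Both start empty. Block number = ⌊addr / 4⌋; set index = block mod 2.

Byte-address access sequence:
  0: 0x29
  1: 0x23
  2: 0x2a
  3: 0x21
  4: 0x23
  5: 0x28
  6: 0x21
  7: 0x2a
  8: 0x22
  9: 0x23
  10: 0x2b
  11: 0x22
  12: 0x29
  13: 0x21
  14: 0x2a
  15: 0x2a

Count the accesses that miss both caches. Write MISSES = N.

#0 0x29→b10/s0 MISS; vc=[]
#1 0x23→b8/s0 MISS; vc=[10]
#2 0x2a→b10/s0 VC-HIT; vc=[8]
#3 0x21→b8/s0 VC-HIT; vc=[10]
#4 0x23→b8/s0 L1-HIT; vc=[10]
#5 0x28→b10/s0 VC-HIT; vc=[8]
#6 0x21→b8/s0 VC-HIT; vc=[10]
#7 0x2a→b10/s0 VC-HIT; vc=[8]
#8 0x22→b8/s0 VC-HIT; vc=[10]
#9 0x23→b8/s0 L1-HIT; vc=[10]
#10 0x2b→b10/s0 VC-HIT; vc=[8]
#11 0x22→b8/s0 VC-HIT; vc=[10]
#12 0x29→b10/s0 VC-HIT; vc=[8]
#13 0x21→b8/s0 VC-HIT; vc=[10]
#14 0x2a→b10/s0 VC-HIT; vc=[8]
#15 0x2a→b10/s0 L1-HIT; vc=[8]

MISSES = 2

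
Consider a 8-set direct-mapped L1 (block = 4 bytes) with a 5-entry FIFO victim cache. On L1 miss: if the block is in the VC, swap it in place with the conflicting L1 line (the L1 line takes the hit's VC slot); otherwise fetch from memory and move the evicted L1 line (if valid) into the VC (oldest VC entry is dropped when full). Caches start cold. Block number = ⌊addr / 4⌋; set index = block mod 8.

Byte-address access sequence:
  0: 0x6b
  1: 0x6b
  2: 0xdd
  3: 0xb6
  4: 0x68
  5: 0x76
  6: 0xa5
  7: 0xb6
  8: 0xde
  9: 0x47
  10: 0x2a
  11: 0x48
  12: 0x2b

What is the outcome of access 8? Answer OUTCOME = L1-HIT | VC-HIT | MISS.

  [0] addr=0x6b blk=26 s=2: MISS | VC []
  [1] addr=0x6b blk=26 s=2: L1-HIT | VC []
  [2] addr=0xdd blk=55 s=7: MISS | VC []
  [3] addr=0xb6 blk=45 s=5: MISS | VC []
  [4] addr=0x68 blk=26 s=2: L1-HIT | VC []
  [5] addr=0x76 blk=29 s=5: MISS | VC [45]
  [6] addr=0xa5 blk=41 s=1: MISS | VC [45]
  [7] addr=0xb6 blk=45 s=5: VC-HIT | VC [29]
  [8] addr=0xde blk=55 s=7: L1-HIT | VC [29]
  [9] addr=0x47 blk=17 s=1: MISS | VC [29, 41]
  [10] addr=0x2a blk=10 s=2: MISS | VC [29, 41, 26]
  [11] addr=0x48 blk=18 s=2: MISS | VC [29, 41, 26, 10]
  [12] addr=0x2b blk=10 s=2: VC-HIT | VC [29, 41, 26, 18]

OUTCOME = L1-HIT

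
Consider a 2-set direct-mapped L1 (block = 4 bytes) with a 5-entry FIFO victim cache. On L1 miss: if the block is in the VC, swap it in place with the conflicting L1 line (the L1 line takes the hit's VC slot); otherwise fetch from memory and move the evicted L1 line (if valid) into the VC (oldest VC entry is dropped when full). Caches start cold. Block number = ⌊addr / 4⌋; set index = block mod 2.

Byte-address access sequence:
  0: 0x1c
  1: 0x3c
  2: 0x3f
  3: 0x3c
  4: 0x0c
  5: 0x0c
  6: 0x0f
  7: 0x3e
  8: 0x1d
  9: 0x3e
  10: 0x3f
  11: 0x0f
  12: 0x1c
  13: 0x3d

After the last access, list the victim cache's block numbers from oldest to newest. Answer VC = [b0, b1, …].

0: 0x1c (blk 7, set 1) → MISS  vc=[]
1: 0x3c (blk 15, set 1) → MISS  vc=[7]
2: 0x3f (blk 15, set 1) → L1-HIT  vc=[7]
3: 0x3c (blk 15, set 1) → L1-HIT  vc=[7]
4: 0xc (blk 3, set 1) → MISS  vc=[7, 15]
5: 0xc (blk 3, set 1) → L1-HIT  vc=[7, 15]
6: 0xf (blk 3, set 1) → L1-HIT  vc=[7, 15]
7: 0x3e (blk 15, set 1) → VC-HIT  vc=[7, 3]
8: 0x1d (blk 7, set 1) → VC-HIT  vc=[15, 3]
9: 0x3e (blk 15, set 1) → VC-HIT  vc=[7, 3]
10: 0x3f (blk 15, set 1) → L1-HIT  vc=[7, 3]
11: 0xf (blk 3, set 1) → VC-HIT  vc=[7, 15]
12: 0x1c (blk 7, set 1) → VC-HIT  vc=[3, 15]
13: 0x3d (blk 15, set 1) → VC-HIT  vc=[3, 7]

VC = [3, 7]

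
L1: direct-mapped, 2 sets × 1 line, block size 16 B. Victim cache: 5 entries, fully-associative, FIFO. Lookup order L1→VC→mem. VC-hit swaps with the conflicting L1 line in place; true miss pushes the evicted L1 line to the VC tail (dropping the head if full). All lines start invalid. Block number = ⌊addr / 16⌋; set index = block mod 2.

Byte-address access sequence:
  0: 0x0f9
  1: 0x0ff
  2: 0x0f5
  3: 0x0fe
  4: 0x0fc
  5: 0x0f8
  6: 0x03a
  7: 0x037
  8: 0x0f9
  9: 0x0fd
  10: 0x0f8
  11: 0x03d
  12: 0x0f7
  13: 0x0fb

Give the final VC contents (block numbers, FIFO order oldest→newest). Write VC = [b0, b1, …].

VC = [3]

#0 0xf9→b15/s1 MISS; vc=[]
#1 0xff→b15/s1 L1-HIT; vc=[]
#2 0xf5→b15/s1 L1-HIT; vc=[]
#3 0xfe→b15/s1 L1-HIT; vc=[]
#4 0xfc→b15/s1 L1-HIT; vc=[]
#5 0xf8→b15/s1 L1-HIT; vc=[]
#6 0x3a→b3/s1 MISS; vc=[15]
#7 0x37→b3/s1 L1-HIT; vc=[15]
#8 0xf9→b15/s1 VC-HIT; vc=[3]
#9 0xfd→b15/s1 L1-HIT; vc=[3]
#10 0xf8→b15/s1 L1-HIT; vc=[3]
#11 0x3d→b3/s1 VC-HIT; vc=[15]
#12 0xf7→b15/s1 VC-HIT; vc=[3]
#13 0xfb→b15/s1 L1-HIT; vc=[3]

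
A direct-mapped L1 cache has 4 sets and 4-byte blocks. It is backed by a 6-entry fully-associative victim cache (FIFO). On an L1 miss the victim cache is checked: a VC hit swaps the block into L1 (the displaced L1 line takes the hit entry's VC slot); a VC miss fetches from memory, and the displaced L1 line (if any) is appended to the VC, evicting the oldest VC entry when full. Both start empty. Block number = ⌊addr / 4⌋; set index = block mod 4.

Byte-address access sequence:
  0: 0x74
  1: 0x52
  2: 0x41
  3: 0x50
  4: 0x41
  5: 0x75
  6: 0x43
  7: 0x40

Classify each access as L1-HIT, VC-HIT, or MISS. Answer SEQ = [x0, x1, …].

SEQ = [MISS, MISS, MISS, VC-HIT, VC-HIT, L1-HIT, L1-HIT, L1-HIT]

  [0] addr=0x74 blk=29 s=1: MISS | VC []
  [1] addr=0x52 blk=20 s=0: MISS | VC []
  [2] addr=0x41 blk=16 s=0: MISS | VC [20]
  [3] addr=0x50 blk=20 s=0: VC-HIT | VC [16]
  [4] addr=0x41 blk=16 s=0: VC-HIT | VC [20]
  [5] addr=0x75 blk=29 s=1: L1-HIT | VC [20]
  [6] addr=0x43 blk=16 s=0: L1-HIT | VC [20]
  [7] addr=0x40 blk=16 s=0: L1-HIT | VC [20]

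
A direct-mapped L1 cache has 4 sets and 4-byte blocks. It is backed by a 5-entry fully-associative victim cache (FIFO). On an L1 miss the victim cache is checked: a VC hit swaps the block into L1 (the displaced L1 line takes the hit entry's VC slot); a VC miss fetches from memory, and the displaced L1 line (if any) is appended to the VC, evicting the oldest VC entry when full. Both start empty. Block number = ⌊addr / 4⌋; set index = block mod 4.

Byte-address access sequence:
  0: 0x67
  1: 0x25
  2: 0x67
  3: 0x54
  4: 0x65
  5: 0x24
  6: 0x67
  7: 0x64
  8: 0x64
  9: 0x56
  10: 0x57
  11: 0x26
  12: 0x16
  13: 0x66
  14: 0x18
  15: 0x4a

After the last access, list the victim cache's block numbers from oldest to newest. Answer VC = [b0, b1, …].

VC = [21, 5, 9, 6]

  [0] addr=0x67 blk=25 s=1: MISS | VC []
  [1] addr=0x25 blk=9 s=1: MISS | VC [25]
  [2] addr=0x67 blk=25 s=1: VC-HIT | VC [9]
  [3] addr=0x54 blk=21 s=1: MISS | VC [9, 25]
  [4] addr=0x65 blk=25 s=1: VC-HIT | VC [9, 21]
  [5] addr=0x24 blk=9 s=1: VC-HIT | VC [25, 21]
  [6] addr=0x67 blk=25 s=1: VC-HIT | VC [9, 21]
  [7] addr=0x64 blk=25 s=1: L1-HIT | VC [9, 21]
  [8] addr=0x64 blk=25 s=1: L1-HIT | VC [9, 21]
  [9] addr=0x56 blk=21 s=1: VC-HIT | VC [9, 25]
  [10] addr=0x57 blk=21 s=1: L1-HIT | VC [9, 25]
  [11] addr=0x26 blk=9 s=1: VC-HIT | VC [21, 25]
  [12] addr=0x16 blk=5 s=1: MISS | VC [21, 25, 9]
  [13] addr=0x66 blk=25 s=1: VC-HIT | VC [21, 5, 9]
  [14] addr=0x18 blk=6 s=2: MISS | VC [21, 5, 9]
  [15] addr=0x4a blk=18 s=2: MISS | VC [21, 5, 9, 6]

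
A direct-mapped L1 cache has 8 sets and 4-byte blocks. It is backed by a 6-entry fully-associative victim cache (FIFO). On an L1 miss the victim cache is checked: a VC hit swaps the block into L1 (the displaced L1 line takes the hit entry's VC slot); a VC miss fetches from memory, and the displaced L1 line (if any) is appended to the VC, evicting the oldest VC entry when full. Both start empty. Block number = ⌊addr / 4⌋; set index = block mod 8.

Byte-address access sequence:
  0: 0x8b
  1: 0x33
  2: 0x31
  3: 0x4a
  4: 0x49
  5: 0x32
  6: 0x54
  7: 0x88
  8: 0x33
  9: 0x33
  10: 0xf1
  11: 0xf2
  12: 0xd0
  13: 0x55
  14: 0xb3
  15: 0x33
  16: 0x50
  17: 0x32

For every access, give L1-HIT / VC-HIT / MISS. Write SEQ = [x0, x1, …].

SEQ = [MISS, MISS, L1-HIT, MISS, L1-HIT, L1-HIT, MISS, VC-HIT, L1-HIT, L1-HIT, MISS, L1-HIT, MISS, L1-HIT, MISS, VC-HIT, MISS, VC-HIT]

#0 0x8b→b34/s2 MISS; vc=[]
#1 0x33→b12/s4 MISS; vc=[]
#2 0x31→b12/s4 L1-HIT; vc=[]
#3 0x4a→b18/s2 MISS; vc=[34]
#4 0x49→b18/s2 L1-HIT; vc=[34]
#5 0x32→b12/s4 L1-HIT; vc=[34]
#6 0x54→b21/s5 MISS; vc=[34]
#7 0x88→b34/s2 VC-HIT; vc=[18]
#8 0x33→b12/s4 L1-HIT; vc=[18]
#9 0x33→b12/s4 L1-HIT; vc=[18]
#10 0xf1→b60/s4 MISS; vc=[18,12]
#11 0xf2→b60/s4 L1-HIT; vc=[18,12]
#12 0xd0→b52/s4 MISS; vc=[18,12,60]
#13 0x55→b21/s5 L1-HIT; vc=[18,12,60]
#14 0xb3→b44/s4 MISS; vc=[18,12,60,52]
#15 0x33→b12/s4 VC-HIT; vc=[18,44,60,52]
#16 0x50→b20/s4 MISS; vc=[18,44,60,52,12]
#17 0x32→b12/s4 VC-HIT; vc=[18,44,60,52,20]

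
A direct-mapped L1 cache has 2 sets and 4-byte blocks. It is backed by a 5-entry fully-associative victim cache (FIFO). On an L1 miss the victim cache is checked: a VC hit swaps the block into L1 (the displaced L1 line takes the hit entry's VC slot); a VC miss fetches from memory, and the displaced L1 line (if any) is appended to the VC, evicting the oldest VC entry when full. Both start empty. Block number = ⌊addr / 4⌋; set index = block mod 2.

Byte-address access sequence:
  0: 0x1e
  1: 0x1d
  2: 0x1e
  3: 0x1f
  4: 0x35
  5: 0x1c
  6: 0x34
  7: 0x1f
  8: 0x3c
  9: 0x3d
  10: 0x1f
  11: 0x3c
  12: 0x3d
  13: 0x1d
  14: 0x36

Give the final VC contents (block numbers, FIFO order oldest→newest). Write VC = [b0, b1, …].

VC = [7, 15]

  [0] addr=0x1e blk=7 s=1: MISS | VC []
  [1] addr=0x1d blk=7 s=1: L1-HIT | VC []
  [2] addr=0x1e blk=7 s=1: L1-HIT | VC []
  [3] addr=0x1f blk=7 s=1: L1-HIT | VC []
  [4] addr=0x35 blk=13 s=1: MISS | VC [7]
  [5] addr=0x1c blk=7 s=1: VC-HIT | VC [13]
  [6] addr=0x34 blk=13 s=1: VC-HIT | VC [7]
  [7] addr=0x1f blk=7 s=1: VC-HIT | VC [13]
  [8] addr=0x3c blk=15 s=1: MISS | VC [13, 7]
  [9] addr=0x3d blk=15 s=1: L1-HIT | VC [13, 7]
  [10] addr=0x1f blk=7 s=1: VC-HIT | VC [13, 15]
  [11] addr=0x3c blk=15 s=1: VC-HIT | VC [13, 7]
  [12] addr=0x3d blk=15 s=1: L1-HIT | VC [13, 7]
  [13] addr=0x1d blk=7 s=1: VC-HIT | VC [13, 15]
  [14] addr=0x36 blk=13 s=1: VC-HIT | VC [7, 15]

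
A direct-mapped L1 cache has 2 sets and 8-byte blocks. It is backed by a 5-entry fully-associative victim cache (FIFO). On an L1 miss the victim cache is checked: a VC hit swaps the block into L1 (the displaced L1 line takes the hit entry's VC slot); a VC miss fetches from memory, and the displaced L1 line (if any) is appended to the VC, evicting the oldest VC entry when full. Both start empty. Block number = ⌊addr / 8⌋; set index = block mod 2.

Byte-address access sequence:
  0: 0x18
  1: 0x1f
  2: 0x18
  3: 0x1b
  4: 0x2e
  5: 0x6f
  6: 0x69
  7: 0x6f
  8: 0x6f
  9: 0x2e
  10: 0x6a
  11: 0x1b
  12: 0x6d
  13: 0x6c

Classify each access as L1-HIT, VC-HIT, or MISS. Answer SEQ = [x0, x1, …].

  [0] addr=0x18 blk=3 s=1: MISS | VC []
  [1] addr=0x1f blk=3 s=1: L1-HIT | VC []
  [2] addr=0x18 blk=3 s=1: L1-HIT | VC []
  [3] addr=0x1b blk=3 s=1: L1-HIT | VC []
  [4] addr=0x2e blk=5 s=1: MISS | VC [3]
  [5] addr=0x6f blk=13 s=1: MISS | VC [3, 5]
  [6] addr=0x69 blk=13 s=1: L1-HIT | VC [3, 5]
  [7] addr=0x6f blk=13 s=1: L1-HIT | VC [3, 5]
  [8] addr=0x6f blk=13 s=1: L1-HIT | VC [3, 5]
  [9] addr=0x2e blk=5 s=1: VC-HIT | VC [3, 13]
  [10] addr=0x6a blk=13 s=1: VC-HIT | VC [3, 5]
  [11] addr=0x1b blk=3 s=1: VC-HIT | VC [13, 5]
  [12] addr=0x6d blk=13 s=1: VC-HIT | VC [3, 5]
  [13] addr=0x6c blk=13 s=1: L1-HIT | VC [3, 5]

SEQ = [MISS, L1-HIT, L1-HIT, L1-HIT, MISS, MISS, L1-HIT, L1-HIT, L1-HIT, VC-HIT, VC-HIT, VC-HIT, VC-HIT, L1-HIT]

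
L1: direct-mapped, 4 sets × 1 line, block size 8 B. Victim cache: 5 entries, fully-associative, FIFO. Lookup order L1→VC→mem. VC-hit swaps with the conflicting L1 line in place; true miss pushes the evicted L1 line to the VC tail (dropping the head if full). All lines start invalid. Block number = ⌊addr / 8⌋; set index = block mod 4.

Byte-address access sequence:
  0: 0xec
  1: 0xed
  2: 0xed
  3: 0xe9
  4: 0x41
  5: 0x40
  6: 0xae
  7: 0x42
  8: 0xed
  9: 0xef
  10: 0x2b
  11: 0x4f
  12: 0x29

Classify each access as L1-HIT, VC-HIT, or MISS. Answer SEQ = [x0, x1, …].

  [0] addr=0xec blk=29 s=1: MISS | VC []
  [1] addr=0xed blk=29 s=1: L1-HIT | VC []
  [2] addr=0xed blk=29 s=1: L1-HIT | VC []
  [3] addr=0xe9 blk=29 s=1: L1-HIT | VC []
  [4] addr=0x41 blk=8 s=0: MISS | VC []
  [5] addr=0x40 blk=8 s=0: L1-HIT | VC []
  [6] addr=0xae blk=21 s=1: MISS | VC [29]
  [7] addr=0x42 blk=8 s=0: L1-HIT | VC [29]
  [8] addr=0xed blk=29 s=1: VC-HIT | VC [21]
  [9] addr=0xef blk=29 s=1: L1-HIT | VC [21]
  [10] addr=0x2b blk=5 s=1: MISS | VC [21, 29]
  [11] addr=0x4f blk=9 s=1: MISS | VC [21, 29, 5]
  [12] addr=0x29 blk=5 s=1: VC-HIT | VC [21, 29, 9]

SEQ = [MISS, L1-HIT, L1-HIT, L1-HIT, MISS, L1-HIT, MISS, L1-HIT, VC-HIT, L1-HIT, MISS, MISS, VC-HIT]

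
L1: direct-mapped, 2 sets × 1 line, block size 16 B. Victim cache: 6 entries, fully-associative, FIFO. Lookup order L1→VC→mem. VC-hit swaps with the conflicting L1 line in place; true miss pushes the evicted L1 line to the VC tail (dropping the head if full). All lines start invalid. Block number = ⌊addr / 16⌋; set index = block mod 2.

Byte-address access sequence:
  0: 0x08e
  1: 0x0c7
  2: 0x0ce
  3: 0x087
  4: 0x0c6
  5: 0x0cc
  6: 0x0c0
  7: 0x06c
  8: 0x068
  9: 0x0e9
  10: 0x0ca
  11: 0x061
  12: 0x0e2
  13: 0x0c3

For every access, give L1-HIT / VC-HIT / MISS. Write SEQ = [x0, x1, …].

SEQ = [MISS, MISS, L1-HIT, VC-HIT, VC-HIT, L1-HIT, L1-HIT, MISS, L1-HIT, MISS, VC-HIT, VC-HIT, VC-HIT, VC-HIT]

  [0] addr=0x8e blk=8 s=0: MISS | VC []
  [1] addr=0xc7 blk=12 s=0: MISS | VC [8]
  [2] addr=0xce blk=12 s=0: L1-HIT | VC [8]
  [3] addr=0x87 blk=8 s=0: VC-HIT | VC [12]
  [4] addr=0xc6 blk=12 s=0: VC-HIT | VC [8]
  [5] addr=0xcc blk=12 s=0: L1-HIT | VC [8]
  [6] addr=0xc0 blk=12 s=0: L1-HIT | VC [8]
  [7] addr=0x6c blk=6 s=0: MISS | VC [8, 12]
  [8] addr=0x68 blk=6 s=0: L1-HIT | VC [8, 12]
  [9] addr=0xe9 blk=14 s=0: MISS | VC [8, 12, 6]
  [10] addr=0xca blk=12 s=0: VC-HIT | VC [8, 14, 6]
  [11] addr=0x61 blk=6 s=0: VC-HIT | VC [8, 14, 12]
  [12] addr=0xe2 blk=14 s=0: VC-HIT | VC [8, 6, 12]
  [13] addr=0xc3 blk=12 s=0: VC-HIT | VC [8, 6, 14]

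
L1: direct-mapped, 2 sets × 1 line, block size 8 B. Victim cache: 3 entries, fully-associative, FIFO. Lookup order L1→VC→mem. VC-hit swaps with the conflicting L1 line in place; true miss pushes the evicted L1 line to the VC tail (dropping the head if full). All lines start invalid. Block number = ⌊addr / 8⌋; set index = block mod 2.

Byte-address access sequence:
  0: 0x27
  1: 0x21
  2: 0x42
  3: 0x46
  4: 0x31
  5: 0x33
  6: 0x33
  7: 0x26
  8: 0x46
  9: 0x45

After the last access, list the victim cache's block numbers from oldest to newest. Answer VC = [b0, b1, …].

VC = [6, 4]

#0 0x27→b4/s0 MISS; vc=[]
#1 0x21→b4/s0 L1-HIT; vc=[]
#2 0x42→b8/s0 MISS; vc=[4]
#3 0x46→b8/s0 L1-HIT; vc=[4]
#4 0x31→b6/s0 MISS; vc=[4,8]
#5 0x33→b6/s0 L1-HIT; vc=[4,8]
#6 0x33→b6/s0 L1-HIT; vc=[4,8]
#7 0x26→b4/s0 VC-HIT; vc=[6,8]
#8 0x46→b8/s0 VC-HIT; vc=[6,4]
#9 0x45→b8/s0 L1-HIT; vc=[6,4]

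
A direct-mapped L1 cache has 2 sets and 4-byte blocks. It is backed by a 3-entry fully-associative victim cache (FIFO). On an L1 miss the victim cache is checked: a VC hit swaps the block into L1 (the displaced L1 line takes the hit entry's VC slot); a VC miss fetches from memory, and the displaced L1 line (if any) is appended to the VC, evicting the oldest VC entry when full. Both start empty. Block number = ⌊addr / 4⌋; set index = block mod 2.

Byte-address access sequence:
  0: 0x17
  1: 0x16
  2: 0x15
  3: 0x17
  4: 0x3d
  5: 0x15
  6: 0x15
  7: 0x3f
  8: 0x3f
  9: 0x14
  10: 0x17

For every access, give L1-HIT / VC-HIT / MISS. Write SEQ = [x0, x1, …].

#0 0x17→b5/s1 MISS; vc=[]
#1 0x16→b5/s1 L1-HIT; vc=[]
#2 0x15→b5/s1 L1-HIT; vc=[]
#3 0x17→b5/s1 L1-HIT; vc=[]
#4 0x3d→b15/s1 MISS; vc=[5]
#5 0x15→b5/s1 VC-HIT; vc=[15]
#6 0x15→b5/s1 L1-HIT; vc=[15]
#7 0x3f→b15/s1 VC-HIT; vc=[5]
#8 0x3f→b15/s1 L1-HIT; vc=[5]
#9 0x14→b5/s1 VC-HIT; vc=[15]
#10 0x17→b5/s1 L1-HIT; vc=[15]

SEQ = [MISS, L1-HIT, L1-HIT, L1-HIT, MISS, VC-HIT, L1-HIT, VC-HIT, L1-HIT, VC-HIT, L1-HIT]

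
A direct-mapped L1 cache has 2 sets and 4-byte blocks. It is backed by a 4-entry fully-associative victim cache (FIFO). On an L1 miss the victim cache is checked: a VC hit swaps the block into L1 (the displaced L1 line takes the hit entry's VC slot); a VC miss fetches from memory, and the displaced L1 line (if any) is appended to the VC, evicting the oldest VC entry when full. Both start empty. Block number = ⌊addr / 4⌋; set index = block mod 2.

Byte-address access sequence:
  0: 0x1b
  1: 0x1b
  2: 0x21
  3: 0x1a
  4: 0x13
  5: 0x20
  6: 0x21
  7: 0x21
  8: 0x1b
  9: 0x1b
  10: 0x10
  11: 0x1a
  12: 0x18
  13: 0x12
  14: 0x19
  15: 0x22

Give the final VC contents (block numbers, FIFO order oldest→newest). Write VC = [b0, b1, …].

VC = [4, 6]

  [0] addr=0x1b blk=6 s=0: MISS | VC []
  [1] addr=0x1b blk=6 s=0: L1-HIT | VC []
  [2] addr=0x21 blk=8 s=0: MISS | VC [6]
  [3] addr=0x1a blk=6 s=0: VC-HIT | VC [8]
  [4] addr=0x13 blk=4 s=0: MISS | VC [8, 6]
  [5] addr=0x20 blk=8 s=0: VC-HIT | VC [4, 6]
  [6] addr=0x21 blk=8 s=0: L1-HIT | VC [4, 6]
  [7] addr=0x21 blk=8 s=0: L1-HIT | VC [4, 6]
  [8] addr=0x1b blk=6 s=0: VC-HIT | VC [4, 8]
  [9] addr=0x1b blk=6 s=0: L1-HIT | VC [4, 8]
  [10] addr=0x10 blk=4 s=0: VC-HIT | VC [6, 8]
  [11] addr=0x1a blk=6 s=0: VC-HIT | VC [4, 8]
  [12] addr=0x18 blk=6 s=0: L1-HIT | VC [4, 8]
  [13] addr=0x12 blk=4 s=0: VC-HIT | VC [6, 8]
  [14] addr=0x19 blk=6 s=0: VC-HIT | VC [4, 8]
  [15] addr=0x22 blk=8 s=0: VC-HIT | VC [4, 6]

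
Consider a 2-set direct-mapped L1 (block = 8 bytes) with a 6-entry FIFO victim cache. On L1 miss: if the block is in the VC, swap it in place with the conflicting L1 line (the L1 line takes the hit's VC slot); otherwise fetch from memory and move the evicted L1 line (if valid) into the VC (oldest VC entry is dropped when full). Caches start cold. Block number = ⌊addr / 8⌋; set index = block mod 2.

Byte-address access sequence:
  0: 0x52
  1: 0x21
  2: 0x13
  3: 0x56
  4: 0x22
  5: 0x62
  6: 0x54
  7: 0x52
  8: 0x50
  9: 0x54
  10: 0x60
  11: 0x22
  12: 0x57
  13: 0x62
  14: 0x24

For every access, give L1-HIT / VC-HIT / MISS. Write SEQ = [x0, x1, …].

SEQ = [MISS, MISS, MISS, VC-HIT, VC-HIT, MISS, VC-HIT, L1-HIT, L1-HIT, L1-HIT, VC-HIT, VC-HIT, VC-HIT, VC-HIT, VC-HIT]

#0 0x52→b10/s0 MISS; vc=[]
#1 0x21→b4/s0 MISS; vc=[10]
#2 0x13→b2/s0 MISS; vc=[10,4]
#3 0x56→b10/s0 VC-HIT; vc=[2,4]
#4 0x22→b4/s0 VC-HIT; vc=[2,10]
#5 0x62→b12/s0 MISS; vc=[2,10,4]
#6 0x54→b10/s0 VC-HIT; vc=[2,12,4]
#7 0x52→b10/s0 L1-HIT; vc=[2,12,4]
#8 0x50→b10/s0 L1-HIT; vc=[2,12,4]
#9 0x54→b10/s0 L1-HIT; vc=[2,12,4]
#10 0x60→b12/s0 VC-HIT; vc=[2,10,4]
#11 0x22→b4/s0 VC-HIT; vc=[2,10,12]
#12 0x57→b10/s0 VC-HIT; vc=[2,4,12]
#13 0x62→b12/s0 VC-HIT; vc=[2,4,10]
#14 0x24→b4/s0 VC-HIT; vc=[2,12,10]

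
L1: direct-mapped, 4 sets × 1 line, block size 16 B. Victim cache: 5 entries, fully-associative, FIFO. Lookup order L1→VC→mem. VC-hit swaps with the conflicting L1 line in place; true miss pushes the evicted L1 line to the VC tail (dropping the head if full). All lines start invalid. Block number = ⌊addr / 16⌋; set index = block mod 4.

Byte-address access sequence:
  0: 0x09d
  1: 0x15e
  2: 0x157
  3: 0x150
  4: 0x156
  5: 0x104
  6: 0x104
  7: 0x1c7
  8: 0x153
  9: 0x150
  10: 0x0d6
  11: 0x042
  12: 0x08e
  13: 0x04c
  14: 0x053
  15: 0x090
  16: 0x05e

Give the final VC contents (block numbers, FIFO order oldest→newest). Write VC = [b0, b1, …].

#0 0x9d→b9/s1 MISS; vc=[]
#1 0x15e→b21/s1 MISS; vc=[9]
#2 0x157→b21/s1 L1-HIT; vc=[9]
#3 0x150→b21/s1 L1-HIT; vc=[9]
#4 0x156→b21/s1 L1-HIT; vc=[9]
#5 0x104→b16/s0 MISS; vc=[9]
#6 0x104→b16/s0 L1-HIT; vc=[9]
#7 0x1c7→b28/s0 MISS; vc=[9,16]
#8 0x153→b21/s1 L1-HIT; vc=[9,16]
#9 0x150→b21/s1 L1-HIT; vc=[9,16]
#10 0xd6→b13/s1 MISS; vc=[9,16,21]
#11 0x42→b4/s0 MISS; vc=[9,16,21,28]
#12 0x8e→b8/s0 MISS; vc=[9,16,21,28,4]
#13 0x4c→b4/s0 VC-HIT; vc=[9,16,21,28,8]
#14 0x53→b5/s1 MISS; vc=[16,21,28,8,13]
#15 0x90→b9/s1 MISS; vc=[21,28,8,13,5]
#16 0x5e→b5/s1 VC-HIT; vc=[21,28,8,13,9]

VC = [21, 28, 8, 13, 9]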